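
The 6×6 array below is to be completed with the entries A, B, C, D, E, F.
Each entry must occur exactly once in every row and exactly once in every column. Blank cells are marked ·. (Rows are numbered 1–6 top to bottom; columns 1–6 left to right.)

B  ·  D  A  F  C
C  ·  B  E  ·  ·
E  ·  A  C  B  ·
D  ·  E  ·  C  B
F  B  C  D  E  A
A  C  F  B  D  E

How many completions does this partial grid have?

Row 1, column 2: eliminating its row and column leaves {E}.
Row 2, column 2: eliminating its row and column leaves {A, D, F}.
Row 2, column 5: eliminating its row and column leaves {A}.
Row 2, column 6: eliminating its row and column leaves {D, F}.
Row 3, column 2: eliminating its row and column leaves {D, F}.
Row 3, column 6: eliminating its row and column leaves {D, F}.
Row 4, column 2: eliminating its row and column leaves {A, F}.
Row 4, column 4: eliminating its row and column leaves {F}.
Enumerating the assignments across these blanks that avoid any row or column repeat gives 2 completions.

2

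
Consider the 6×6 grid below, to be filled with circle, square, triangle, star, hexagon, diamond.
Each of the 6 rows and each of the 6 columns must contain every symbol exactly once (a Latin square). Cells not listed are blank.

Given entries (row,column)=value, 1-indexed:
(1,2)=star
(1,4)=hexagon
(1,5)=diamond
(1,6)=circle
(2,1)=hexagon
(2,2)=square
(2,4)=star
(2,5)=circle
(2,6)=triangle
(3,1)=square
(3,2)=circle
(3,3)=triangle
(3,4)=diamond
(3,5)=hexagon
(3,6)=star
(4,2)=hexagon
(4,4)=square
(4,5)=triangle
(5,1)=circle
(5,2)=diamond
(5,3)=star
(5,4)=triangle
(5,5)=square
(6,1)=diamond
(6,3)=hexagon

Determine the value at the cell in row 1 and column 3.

Row 1 already has {circle, star, hexagon, diamond} and column 3 already has {triangle, star, hexagon}, so row 1, column 3 must be square.

square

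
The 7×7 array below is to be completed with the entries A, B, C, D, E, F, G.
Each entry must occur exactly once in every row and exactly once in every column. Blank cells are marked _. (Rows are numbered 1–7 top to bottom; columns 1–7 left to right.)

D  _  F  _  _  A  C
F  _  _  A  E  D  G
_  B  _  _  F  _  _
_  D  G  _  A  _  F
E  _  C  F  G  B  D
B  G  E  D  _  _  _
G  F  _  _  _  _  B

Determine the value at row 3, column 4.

C

Row 1, column 2: row 1 has {A, C, D, F} and column 2 has {B, D, F, G}, leaving only E.
Row 1, column 5: row 1 has {A, C, D, E, F} and column 5 has {A, E, F, G}, leaving only B.
Row 1, column 4: row 1 has {A, B, C, D, E, F} and column 4 has {A, D, F}, leaving only G.
Row 2, column 2: row 2 has {A, D, E, F, G} and column 2 has {B, D, E, F, G}, leaving only C.
Row 2, column 3: row 2 has {A, C, D, E, F, G} and column 3 has {C, E, F, G}, leaving only B.
Row 4, column 1: row 4 has {A, D, F, G} and column 1 has {B, D, E, F, G}, leaving only C.
Row 3, column 1: row 3 has {B, F} and column 1 has {B, C, D, E, F, G}, leaving only A.
Row 3, column 3: row 3 has {A, B, F} and column 3 has {B, C, E, F, G}, leaving only D.
Row 3, column 7: row 3 has {A, B, D, F} and column 7 has {B, C, D, F, G}, leaving only E.
Row 3 already has {A, B, D, E, F} and column 4 already has {A, D, F, G}, so row 3, column 4 must be C.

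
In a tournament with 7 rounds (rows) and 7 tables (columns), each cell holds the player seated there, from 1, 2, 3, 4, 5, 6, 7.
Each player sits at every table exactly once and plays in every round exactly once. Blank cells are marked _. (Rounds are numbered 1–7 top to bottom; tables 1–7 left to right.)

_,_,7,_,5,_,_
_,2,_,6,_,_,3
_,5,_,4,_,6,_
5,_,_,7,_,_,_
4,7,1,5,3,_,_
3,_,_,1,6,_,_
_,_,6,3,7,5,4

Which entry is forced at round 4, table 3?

4

Round 1, table 4: round 1 has {5, 7} and table 4 has {1, 3, 4, 5, 6, 7}, leaving only 2.
Round 5, table 6: round 5 has {1, 3, 4, 5, 7} and table 6 has {5, 6}, leaving only 2.
Round 5, table 7: round 5 has {1, 2, 3, 4, 5, 7} and table 7 has {3, 4}, leaving only 6.
Round 1, table 7: round 1 has {2, 5, 7} and table 7 has {3, 4, 6}, leaving only 1.
Round 1, table 1: round 1 has {1, 2, 5, 7} and table 1 has {3, 4, 5}, leaving only 6.
Round 4, table 7: round 4 has {5, 7} and table 7 has {1, 3, 4, 6}, leaving only 2.
Round 3, table 7: round 3 has {4, 5, 6} and table 7 has {1, 2, 3, 4, 6}, leaving only 7.
Round 6, table 2: round 6 has {1, 3, 6} and table 2 has {2, 5, 7}, leaving only 4.
Round 1, table 2: round 1 has {1, 2, 5, 6, 7} and table 2 has {2, 4, 5, 7}, leaving only 3.
Round 1, table 6: round 1 has {1, 2, 3, 5, 6, 7} and table 6 has {2, 5, 6}, leaving only 4.
Round 6, table 6: round 6 has {1, 3, 4, 6} and table 6 has {2, 4, 5, 6}, leaving only 7.
Round 2, table 6: round 2 has {2, 3, 6} and table 6 has {2, 4, 5, 6, 7}, leaving only 1.
Round 2, table 1: round 2 has {1, 2, 3, 6} and table 1 has {3, 4, 5, 6}, leaving only 7.
Round 2, table 5: round 2 has {1, 2, 3, 6, 7} and table 5 has {3, 5, 6, 7}, leaving only 4.
Round 2, table 3: round 2 has {1, 2, 3, 4, 6, 7} and table 3 has {1, 6, 7}, leaving only 5.
Round 4, table 5: round 4 has {2, 5, 7} and table 5 has {3, 4, 5, 6, 7}, leaving only 1.
Round 3, table 5: round 3 has {4, 5, 6, 7} and table 5 has {1, 3, 4, 5, 6, 7}, leaving only 2.
Round 3, table 1: round 3 has {2, 4, 5, 6, 7} and table 1 has {3, 4, 5, 6, 7}, leaving only 1.
Round 3, table 3: round 3 has {1, 2, 4, 5, 6, 7} and table 3 has {1, 5, 6, 7}, leaving only 3.
Round 4 already has {1, 2, 5, 7} and table 3 already has {1, 3, 5, 6, 7}, so round 4, table 3 must be 4.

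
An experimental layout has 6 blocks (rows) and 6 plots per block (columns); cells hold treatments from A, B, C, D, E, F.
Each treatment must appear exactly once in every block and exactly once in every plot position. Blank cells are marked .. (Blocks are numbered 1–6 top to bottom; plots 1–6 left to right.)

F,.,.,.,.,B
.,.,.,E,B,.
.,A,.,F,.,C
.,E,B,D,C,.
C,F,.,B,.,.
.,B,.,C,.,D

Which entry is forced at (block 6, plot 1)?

Block 1, plot 4: block 1 has {B, F} and plot 4 has {B, C, D, E, F}, leaving only A.
Block 4, plot 1: block 4 has {B, C, D, E} and plot 1 has {C, F}, leaving only A.
Block 6 already has {B, C, D} and plot 1 already has {A, C, F}, so block 6, plot 1 must be E.

E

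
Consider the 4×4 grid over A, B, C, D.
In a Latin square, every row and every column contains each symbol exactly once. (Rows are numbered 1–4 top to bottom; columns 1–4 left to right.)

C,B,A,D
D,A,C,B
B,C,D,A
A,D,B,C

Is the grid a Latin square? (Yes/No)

Each row is a permutation of the 4 symbols, and so is each column.

Yes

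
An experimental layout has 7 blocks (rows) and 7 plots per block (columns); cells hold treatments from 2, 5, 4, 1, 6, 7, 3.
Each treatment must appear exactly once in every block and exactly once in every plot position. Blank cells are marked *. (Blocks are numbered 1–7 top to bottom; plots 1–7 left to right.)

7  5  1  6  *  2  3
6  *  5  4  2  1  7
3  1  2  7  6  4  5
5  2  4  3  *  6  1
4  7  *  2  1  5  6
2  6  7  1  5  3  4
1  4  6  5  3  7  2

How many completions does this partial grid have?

1

Block 1, plot 5: eliminating its block and plot leaves {4}.
Block 2, plot 2: eliminating its block and plot leaves {3}.
Block 4, plot 5: eliminating its block and plot leaves {7}.
Block 5, plot 3: eliminating its block and plot leaves {3}.
Only one assignment across all blanks avoids any block or plot repeat, giving 1 completion.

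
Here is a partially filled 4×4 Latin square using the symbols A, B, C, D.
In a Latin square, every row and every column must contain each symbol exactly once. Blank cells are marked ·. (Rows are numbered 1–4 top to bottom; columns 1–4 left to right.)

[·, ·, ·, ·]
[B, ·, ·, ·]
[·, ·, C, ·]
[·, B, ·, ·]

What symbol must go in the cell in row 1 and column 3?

Row 1, column 3 is narrowed to {A, B, D}.
If it were A, then row 4, column 3 would be left with no valid symbol.
If it were D, then row 4, column 3 would be left with no valid symbol.
So row 1, column 3 must be B.

B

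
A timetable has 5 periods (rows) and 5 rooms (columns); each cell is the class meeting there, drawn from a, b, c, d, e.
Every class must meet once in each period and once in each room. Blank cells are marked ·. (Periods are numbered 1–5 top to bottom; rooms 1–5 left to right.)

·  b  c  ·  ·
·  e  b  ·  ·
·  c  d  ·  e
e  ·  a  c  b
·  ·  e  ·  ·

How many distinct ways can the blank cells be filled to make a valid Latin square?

Period 1, room 1: eliminating its period and room leaves {a, d}.
Period 1, room 4: eliminating its period and room leaves {a, d, e}.
Period 1, room 5: eliminating its period and room leaves {a, d}.
Period 2, room 1: eliminating its period and room leaves {a, c, d}.
Period 2, room 4: eliminating its period and room leaves {a, d}.
Period 2, room 5: eliminating its period and room leaves {a, c, d}.
Period 3, room 1: eliminating its period and room leaves {a, b}.
Period 3, room 4: eliminating its period and room leaves {a, b}.
Period 4, room 2: eliminating its period and room leaves {d}.
Period 5, room 1: eliminating its period and room leaves {a, b, c, d}.
Period 5, room 2: eliminating its period and room leaves {a, d}.
Period 5, room 4: eliminating its period and room leaves {a, b, d}.
Period 5, room 5: eliminating its period and room leaves {a, c, d}.
Enumerating the assignments across these blanks that avoid any period or room repeat gives 3 completions.

3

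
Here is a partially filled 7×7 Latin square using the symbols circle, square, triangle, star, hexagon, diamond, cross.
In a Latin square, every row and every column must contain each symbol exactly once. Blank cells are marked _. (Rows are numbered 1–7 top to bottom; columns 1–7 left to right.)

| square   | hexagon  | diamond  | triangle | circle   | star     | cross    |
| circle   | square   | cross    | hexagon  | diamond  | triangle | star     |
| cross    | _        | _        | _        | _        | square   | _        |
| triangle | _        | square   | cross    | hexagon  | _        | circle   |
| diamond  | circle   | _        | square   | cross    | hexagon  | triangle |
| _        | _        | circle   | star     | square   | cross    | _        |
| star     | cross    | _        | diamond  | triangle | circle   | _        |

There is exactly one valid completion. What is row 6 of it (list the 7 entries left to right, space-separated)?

Row 6, column 1: row 6 has {circle, square, star, cross} and column 1 has {circle, square, triangle, star, diamond, cross}, leaving only hexagon.
Row 6, column 7: row 6 has {circle, square, star, hexagon, cross} and column 7 has {circle, triangle, star, cross}, leaving only diamond.
Row 6, column 2: row 6 has {circle, square, star, hexagon, diamond, cross} and column 2 has {circle, square, hexagon, cross}, leaving only triangle.
So row 6 reads: hexagon triangle circle star square cross diamond.

hexagon triangle circle star square cross diamond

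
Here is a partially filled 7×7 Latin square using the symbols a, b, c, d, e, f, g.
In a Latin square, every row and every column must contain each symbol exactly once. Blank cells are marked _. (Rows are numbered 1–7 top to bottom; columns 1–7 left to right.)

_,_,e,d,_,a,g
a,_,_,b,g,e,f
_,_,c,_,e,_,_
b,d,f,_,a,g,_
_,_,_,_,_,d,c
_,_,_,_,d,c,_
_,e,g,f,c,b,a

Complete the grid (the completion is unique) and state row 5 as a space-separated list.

Row 2, column 2: row 2 has {a, b, e, f, g} and column 2 has {d, e}, leaving only c.
Row 2, column 3: row 2 has {a, b, c, e, f, g} and column 3 has {c, e, f, g}, leaving only d.
Row 3, column 6: row 3 has {c, e} and column 6 has {a, b, c, d, e, g}, leaving only f.
Row 4, column 7: row 4 has {a, b, d, f, g} and column 7 has {a, c, f, g}, leaving only e.
Row 4, column 4: row 4 has {a, b, d, e, f, g} and column 4 has {b, d, f}, leaving only c.
Row 6, column 7: row 6 has {c, d} and column 7 has {a, c, e, f, g}, leaving only b.
Row 3, column 7: row 3 has {c, e, f} and column 7 has {a, b, c, e, f, g}, leaving only d.
Row 3, column 1: row 3 has {c, d, e, f} and column 1 has {a, b}, leaving only g.
Row 3, column 4: row 3 has {c, d, e, f, g} and column 4 has {b, c, d, f}, leaving only a.
Row 3, column 2: row 3 has {a, c, d, e, f, g} and column 2 has {c, d, e}, leaving only b.
Row 1, column 2: row 1 has {a, d, e, g} and column 2 has {b, c, d, e}, leaving only f.
Row 1, column 1: row 1 has {a, d, e, f, g} and column 1 has {a, b, g}, leaving only c.
Row 1, column 5: row 1 has {a, c, d, e, f, g} and column 5 has {a, c, d, e, g}, leaving only b.
Row 5, column 5: row 5 has {c, d} and column 5 has {a, b, c, d, e, g}, leaving only f.
Row 5, column 1: row 5 has {c, d, f} and column 1 has {a, b, c, g}, leaving only e.
Row 5, column 4: row 5 has {c, d, e, f} and column 4 has {a, b, c, d, f}, leaving only g.
Row 5, column 2: row 5 has {c, d, e, f, g} and column 2 has {b, c, d, e, f}, leaving only a.
Row 5, column 3: row 5 has {a, c, d, e, f, g} and column 3 has {c, d, e, f, g}, leaving only b.
So row 5 reads: e a b g f d c.

e a b g f d c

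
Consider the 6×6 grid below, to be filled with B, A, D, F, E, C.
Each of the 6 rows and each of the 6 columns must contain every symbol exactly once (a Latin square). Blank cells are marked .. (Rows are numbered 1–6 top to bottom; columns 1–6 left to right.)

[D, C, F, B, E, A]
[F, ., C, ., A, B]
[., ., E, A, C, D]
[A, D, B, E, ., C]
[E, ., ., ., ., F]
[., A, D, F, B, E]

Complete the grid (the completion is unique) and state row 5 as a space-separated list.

E B A C D F

Row 5, column 2: row 5 has {F, E} and column 2 has {A, D, C}, leaving only B.
Row 5, column 3: row 5 has {B, F, E} and column 3 has {B, D, F, E, C}, leaving only A.
Row 5, column 5: row 5 has {B, A, F, E} and column 5 has {B, A, E, C}, leaving only D.
Row 5, column 4: row 5 has {B, A, D, F, E} and column 4 has {B, A, F, E}, leaving only C.
So row 5 reads: E B A C D F.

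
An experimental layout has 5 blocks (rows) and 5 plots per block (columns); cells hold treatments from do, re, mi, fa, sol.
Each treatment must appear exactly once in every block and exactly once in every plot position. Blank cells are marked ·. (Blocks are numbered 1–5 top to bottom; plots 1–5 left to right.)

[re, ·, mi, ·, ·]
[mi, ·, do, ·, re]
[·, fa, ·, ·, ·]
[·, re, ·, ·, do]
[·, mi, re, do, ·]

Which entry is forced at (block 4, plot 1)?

sol

Block 2, plot 2: block 2 has {do, re, mi} and plot 2 has {re, mi, fa}, leaving only sol.
Block 1, plot 2: block 1 has {re, mi} and plot 2 has {re, mi, fa, sol}, leaving only do.
Block 2, plot 4: block 2 has {do, re, mi, sol} and plot 4 has {do}, leaving only fa.
Block 1, plot 4: block 1 has {do, re, mi} and plot 4 has {do, fa}, leaving only sol.
Block 1, plot 5: block 1 has {do, re, mi, sol} and plot 5 has {do, re}, leaving only fa.
Block 3, plot 3: block 3 has {fa} and plot 3 has {do, re, mi}, leaving only sol.
Block 3, plot 1: block 3 has {fa, sol} and plot 1 has {re, mi}, leaving only do.
Block 3, plot 5: block 3 has {do, fa, sol} and plot 5 has {do, re, fa}, leaving only mi.
Block 3, plot 4: block 3 has {do, mi, fa, sol} and plot 4 has {do, fa, sol}, leaving only re.
Block 4, plot 3: block 4 has {do, re} and plot 3 has {do, re, mi, sol}, leaving only fa.
Block 4 already has {do, re, fa} and plot 1 already has {do, re, mi}, so block 4, plot 1 must be sol.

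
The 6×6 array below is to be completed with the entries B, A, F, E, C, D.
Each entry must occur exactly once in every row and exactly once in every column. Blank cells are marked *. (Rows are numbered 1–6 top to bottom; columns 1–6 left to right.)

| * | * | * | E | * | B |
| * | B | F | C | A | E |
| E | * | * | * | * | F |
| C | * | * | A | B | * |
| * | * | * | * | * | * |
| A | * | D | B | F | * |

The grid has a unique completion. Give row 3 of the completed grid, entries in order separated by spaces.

E A B D C F

Row 3, column 4: row 3 has {F, E} and column 4 has {B, A, E, C}, leaving only D.
Row 3, column 5: row 3 has {F, E, D} and column 5 has {B, A, F}, leaving only C.
Row 3, column 2: row 3 has {F, E, C, D} and column 2 has {B}, leaving only A.
Row 3, column 3: row 3 has {A, F, E, C, D} and column 3 has {F, D}, leaving only B.
So row 3 reads: E A B D C F.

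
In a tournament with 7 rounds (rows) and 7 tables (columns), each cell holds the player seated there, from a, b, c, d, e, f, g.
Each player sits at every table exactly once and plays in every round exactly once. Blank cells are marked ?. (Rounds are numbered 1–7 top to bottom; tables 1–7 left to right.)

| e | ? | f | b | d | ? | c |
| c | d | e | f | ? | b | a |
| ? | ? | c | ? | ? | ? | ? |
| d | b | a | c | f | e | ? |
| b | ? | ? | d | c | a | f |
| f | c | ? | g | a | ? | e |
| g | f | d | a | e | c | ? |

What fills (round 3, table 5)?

b

Round 1, table 6: round 1 has {b, c, d, e, f} and table 6 has {a, b, c, e}, leaving only g.
Round 1, table 2: round 1 has {b, c, d, e, f, g} and table 2 has {b, c, d, f}, leaving only a.
Round 2, table 5: round 2 has {a, b, c, d, e, f} and table 5 has {a, c, d, e, f}, leaving only g.
Round 3 already has {c} and table 5 already has {a, c, d, e, f, g}, so round 3, table 5 must be b.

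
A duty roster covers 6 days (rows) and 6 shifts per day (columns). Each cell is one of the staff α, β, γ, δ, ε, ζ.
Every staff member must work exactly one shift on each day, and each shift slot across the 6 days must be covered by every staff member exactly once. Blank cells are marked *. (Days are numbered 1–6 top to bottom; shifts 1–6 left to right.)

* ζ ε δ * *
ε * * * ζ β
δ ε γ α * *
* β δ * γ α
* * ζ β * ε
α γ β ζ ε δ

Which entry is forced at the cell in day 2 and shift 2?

δ

Day 1, shift 6: day 1 has {δ, ε, ζ} and shift 6 has {α, β, δ, ε}, leaving only γ.
Day 1, shift 1: day 1 has {γ, δ, ε, ζ} and shift 1 has {α, δ, ε}, leaving only β.
Day 1, shift 5: day 1 has {β, γ, δ, ε, ζ} and shift 5 has {γ, ε, ζ}, leaving only α.
Day 2, shift 3: day 2 has {β, ε, ζ} and shift 3 has {β, γ, δ, ε, ζ}, leaving only α.
Day 2 already has {α, β, ε, ζ} and shift 2 already has {β, γ, ε, ζ}, so day 2, shift 2 must be δ.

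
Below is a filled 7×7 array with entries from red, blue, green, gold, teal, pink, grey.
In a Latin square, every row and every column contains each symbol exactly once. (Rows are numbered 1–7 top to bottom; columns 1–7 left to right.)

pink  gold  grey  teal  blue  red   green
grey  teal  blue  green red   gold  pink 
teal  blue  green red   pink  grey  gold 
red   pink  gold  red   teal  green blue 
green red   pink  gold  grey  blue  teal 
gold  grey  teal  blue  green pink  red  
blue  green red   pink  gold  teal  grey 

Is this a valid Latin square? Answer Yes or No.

Row 4 contains red twice (at columns 1 and 4), so it is not a permutation.

No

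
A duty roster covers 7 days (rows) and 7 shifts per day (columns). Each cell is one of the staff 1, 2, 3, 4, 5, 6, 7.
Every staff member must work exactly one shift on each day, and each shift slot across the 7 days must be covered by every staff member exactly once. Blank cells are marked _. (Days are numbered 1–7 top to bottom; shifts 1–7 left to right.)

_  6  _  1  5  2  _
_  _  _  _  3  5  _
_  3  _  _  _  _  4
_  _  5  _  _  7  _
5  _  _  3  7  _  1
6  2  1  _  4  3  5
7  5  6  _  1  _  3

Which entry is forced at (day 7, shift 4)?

2

Day 1, shift 7: day 1 has {1, 2, 5, 6} and shift 7 has {1, 3, 4, 5}, leaving only 7.
Day 5, shift 2: day 5 has {1, 3, 5, 7} and shift 2 has {2, 3, 5, 6}, leaving only 4.
Day 4, shift 2: day 4 has {5, 7} and shift 2 has {2, 3, 4, 5, 6}, leaving only 1.
Day 2, shift 2: day 2 has {3, 5} and shift 2 has {1, 2, 3, 4, 5, 6}, leaving only 7.
Day 5, shift 3: day 5 has {1, 3, 4, 5, 7} and shift 3 has {1, 5, 6}, leaving only 2.
Day 2, shift 3: day 2 has {3, 5, 7} and shift 3 has {1, 2, 5, 6}, leaving only 4.
Day 1, shift 3: day 1 has {1, 2, 5, 6, 7} and shift 3 has {1, 2, 4, 5, 6}, leaving only 3.
Day 1, shift 1: day 1 has {1, 2, 3, 5, 6, 7} and shift 1 has {5, 6, 7}, leaving only 4.
Day 3, shift 3: day 3 has {3, 4} and shift 3 has {1, 2, 3, 4, 5, 6}, leaving only 7.
Day 5, shift 6: day 5 has {1, 2, 3, 4, 5, 7} and shift 6 has {2, 3, 5, 7}, leaving only 6.
Day 3, shift 6: day 3 has {3, 4, 7} and shift 6 has {2, 3, 5, 6, 7}, leaving only 1.
Day 3, shift 1: day 3 has {1, 3, 4, 7} and shift 1 has {4, 5, 6, 7}, leaving only 2.
Day 2, shift 1: day 2 has {3, 4, 5, 7} and shift 1 has {2, 4, 5, 6, 7}, leaving only 1.
Day 3, shift 5: day 3 has {1, 2, 3, 4, 7} and shift 5 has {1, 3, 4, 5, 7}, leaving only 6.
Day 3, shift 4: day 3 has {1, 2, 3, 4, 6, 7} and shift 4 has {1, 3}, leaving only 5.
Day 4, shift 1: day 4 has {1, 5, 7} and shift 1 has {1, 2, 4, 5, 6, 7}, leaving only 3.
Day 4, shift 5: day 4 has {1, 3, 5, 7} and shift 5 has {1, 3, 4, 5, 6, 7}, leaving only 2.
Day 4, shift 7: day 4 has {1, 2, 3, 5, 7} and shift 7 has {1, 3, 4, 5, 7}, leaving only 6.
Day 2, shift 7: day 2 has {1, 3, 4, 5, 7} and shift 7 has {1, 3, 4, 5, 6, 7}, leaving only 2.
Day 2, shift 4: day 2 has {1, 2, 3, 4, 5, 7} and shift 4 has {1, 3, 5}, leaving only 6.
Day 4, shift 4: day 4 has {1, 2, 3, 5, 6, 7} and shift 4 has {1, 3, 5, 6}, leaving only 4.
Day 7 already has {1, 3, 5, 6, 7} and shift 4 already has {1, 3, 4, 5, 6}, so day 7, shift 4 must be 2.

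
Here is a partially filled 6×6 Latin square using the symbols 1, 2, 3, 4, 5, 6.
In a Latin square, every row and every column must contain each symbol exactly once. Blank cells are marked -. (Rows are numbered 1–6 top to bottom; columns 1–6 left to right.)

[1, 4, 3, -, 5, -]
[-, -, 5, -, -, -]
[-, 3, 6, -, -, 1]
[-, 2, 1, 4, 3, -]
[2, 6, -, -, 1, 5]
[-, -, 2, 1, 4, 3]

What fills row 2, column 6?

4

Row 2, column 2: row 2 has {5} and column 2 has {2, 3, 4, 6}, leaving only 1.
Row 3, column 5: row 3 has {1, 3, 6} and column 5 has {1, 3, 4, 5}, leaving only 2.
Row 2, column 5: row 2 has {1, 5} and column 5 has {1, 2, 3, 4, 5}, leaving only 6.
Row 3, column 4: row 3 has {1, 2, 3, 6} and column 4 has {1, 4}, leaving only 5.
Row 3, column 1: row 3 has {1, 2, 3, 5, 6} and column 1 has {1, 2}, leaving only 4.
Row 2, column 1: row 2 has {1, 5, 6} and column 1 has {1, 2, 4}, leaving only 3.
Row 2, column 4: row 2 has {1, 3, 5, 6} and column 4 has {1, 4, 5}, leaving only 2.
Row 2 already has {1, 2, 3, 5, 6} and column 6 already has {1, 3, 5}, so row 2, column 6 must be 4.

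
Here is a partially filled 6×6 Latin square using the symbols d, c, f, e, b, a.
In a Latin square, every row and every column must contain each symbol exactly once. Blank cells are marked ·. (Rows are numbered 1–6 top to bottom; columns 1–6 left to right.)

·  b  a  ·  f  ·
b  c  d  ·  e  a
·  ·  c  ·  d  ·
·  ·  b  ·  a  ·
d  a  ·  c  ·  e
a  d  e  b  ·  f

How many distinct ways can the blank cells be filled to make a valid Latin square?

3

Row 1, column 1: eliminating its row and column leaves {c, e}.
Row 1, column 4: eliminating its row and column leaves {d, e}.
Row 1, column 6: eliminating its row and column leaves {d, c}.
Row 2, column 4: eliminating its row and column leaves {f}.
Row 3, column 1: eliminating its row and column leaves {f, e}.
Row 3, column 2: eliminating its row and column leaves {f, e}.
Row 3, column 4: eliminating its row and column leaves {f, e, a}.
Row 3, column 6: eliminating its row and column leaves {b}.
Row 4, column 1: eliminating its row and column leaves {c, f, e}.
Row 4, column 2: eliminating its row and column leaves {f, e}.
Row 4, column 4: eliminating its row and column leaves {d, f, e}.
Row 4, column 6: eliminating its row and column leaves {d, c}.
Row 5, column 3: eliminating its row and column leaves {f}.
Row 5, column 5: eliminating its row and column leaves {b}.
Row 6, column 5: eliminating its row and column leaves {c}.
Enumerating the assignments across these blanks that avoid any row or column repeat gives 3 completions.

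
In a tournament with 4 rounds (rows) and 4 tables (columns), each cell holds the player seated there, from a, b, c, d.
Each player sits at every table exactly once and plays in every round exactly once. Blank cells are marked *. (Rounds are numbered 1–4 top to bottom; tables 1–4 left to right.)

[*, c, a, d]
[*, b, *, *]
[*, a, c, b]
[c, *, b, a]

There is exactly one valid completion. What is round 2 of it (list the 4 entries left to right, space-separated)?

a b d c

Round 2, table 3: round 2 has {b} and table 3 has {a, b, c}, leaving only d.
Round 2, table 1: round 2 has {b, d} and table 1 has {c}, leaving only a.
Round 2, table 4: round 2 has {a, b, d} and table 4 has {a, b, d}, leaving only c.
So round 2 reads: a b d c.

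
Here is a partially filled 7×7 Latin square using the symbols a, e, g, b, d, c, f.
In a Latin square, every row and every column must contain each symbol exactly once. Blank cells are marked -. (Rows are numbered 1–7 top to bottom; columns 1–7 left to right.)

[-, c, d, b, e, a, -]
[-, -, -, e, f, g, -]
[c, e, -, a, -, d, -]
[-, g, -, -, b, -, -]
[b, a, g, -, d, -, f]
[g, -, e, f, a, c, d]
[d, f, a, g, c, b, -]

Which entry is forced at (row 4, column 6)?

Row 1, column 1: row 1 has {a, e, b, d, c} and column 1 has {g, b, d, c}, leaving only f.
Row 1, column 7: row 1 has {a, e, b, d, c, f} and column 7 has {d, f}, leaving only g.
Row 2, column 1: row 2 has {e, g, f} and column 1 has {g, b, d, c, f}, leaving only a.
Row 3, column 5: row 3 has {a, e, d, c} and column 5 has {a, e, b, d, c, f}, leaving only g.
Row 3, column 7: row 3 has {a, e, g, d, c} and column 7 has {g, d, f}, leaving only b.
Row 2, column 7: row 2 has {a, e, g, f} and column 7 has {g, b, d, f}, leaving only c.
Row 2, column 3: row 2 has {a, e, g, c, f} and column 3 has {a, e, g, d}, leaving only b.
Row 2, column 2: row 2 has {a, e, g, b, c, f} and column 2 has {a, e, g, c, f}, leaving only d.
Row 3, column 3: row 3 has {a, e, g, b, d, c} and column 3 has {a, e, g, b, d}, leaving only f.
Row 4, column 1: row 4 has {g, b} and column 1 has {a, g, b, d, c, f}, leaving only e.
Row 4 already has {e, g, b} and column 6 already has {a, g, b, d, c}, so row 4, column 6 must be f.

f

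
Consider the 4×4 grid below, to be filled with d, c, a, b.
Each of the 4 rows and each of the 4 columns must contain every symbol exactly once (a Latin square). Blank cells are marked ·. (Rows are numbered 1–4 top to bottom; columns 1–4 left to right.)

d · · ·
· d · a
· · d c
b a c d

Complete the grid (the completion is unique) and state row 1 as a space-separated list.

d c a b

Row 1, column 4: row 1 has {d} and column 4 has {d, c, a}, leaving only b.
Row 1, column 2: row 1 has {d, b} and column 2 has {d, a}, leaving only c.
Row 1, column 3: row 1 has {d, c, b} and column 3 has {d, c}, leaving only a.
So row 1 reads: d c a b.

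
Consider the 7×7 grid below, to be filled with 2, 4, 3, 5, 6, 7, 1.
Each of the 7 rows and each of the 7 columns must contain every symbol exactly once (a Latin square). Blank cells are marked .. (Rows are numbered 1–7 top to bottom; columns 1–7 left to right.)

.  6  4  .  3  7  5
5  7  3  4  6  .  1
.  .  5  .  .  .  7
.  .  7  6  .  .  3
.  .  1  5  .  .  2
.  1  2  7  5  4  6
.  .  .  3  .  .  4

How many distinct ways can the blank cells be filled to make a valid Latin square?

11

Row 1, column 1: eliminating its row and column leaves {2, 1}.
Row 1, column 4: eliminating its row and column leaves {2, 1}.
Row 2, column 6: eliminating its row and column leaves {2}.
Row 3, column 1: eliminating its row and column leaves {2, 4, 3, 6, 1}.
Row 3, column 2: eliminating its row and column leaves {2, 4, 3}.
Row 3, column 4: eliminating its row and column leaves {2, 1}.
Row 3, column 5: eliminating its row and column leaves {2, 4, 1}.
Row 3, column 6: eliminating its row and column leaves {2, 3, 6, 1}.
Row 4, column 1: eliminating its row and column leaves {2, 4, 1}.
Row 4, column 2: eliminating its row and column leaves {2, 4, 5}.
Row 4, column 5: eliminating its row and column leaves {2, 4, 1}.
Row 4, column 6: eliminating its row and column leaves {2, 5, 1}.
Row 5, column 1: eliminating its row and column leaves {4, 3, 6, 7}.
Row 5, column 2: eliminating its row and column leaves {4, 3}.
Row 5, column 5: eliminating its row and column leaves {4, 7}.
Row 5, column 6: eliminating its row and column leaves {3, 6}.
Row 6, column 1: eliminating its row and column leaves {3}.
Row 7, column 1: eliminating its row and column leaves {2, 6, 7, 1}.
Row 7, column 2: eliminating its row and column leaves {2, 5}.
Row 7, column 3: eliminating its row and column leaves {6}.
Row 7, column 5: eliminating its row and column leaves {2, 7, 1}.
Row 7, column 6: eliminating its row and column leaves {2, 5, 6, 1}.
Enumerating the assignments across these blanks that avoid any row or column repeat gives 11 completions.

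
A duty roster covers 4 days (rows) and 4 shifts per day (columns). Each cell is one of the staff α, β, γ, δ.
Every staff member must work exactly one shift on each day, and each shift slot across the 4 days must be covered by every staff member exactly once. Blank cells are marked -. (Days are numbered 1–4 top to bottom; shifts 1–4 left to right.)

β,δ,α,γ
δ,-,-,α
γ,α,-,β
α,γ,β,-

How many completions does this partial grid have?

1

Day 2, shift 2: eliminating its day and shift leaves {β}.
Day 2, shift 3: eliminating its day and shift leaves {γ}.
Day 3, shift 3: eliminating its day and shift leaves {δ}.
Day 4, shift 4: eliminating its day and shift leaves {δ}.
Only one assignment across all blanks avoids any day or shift repeat, giving 1 completion.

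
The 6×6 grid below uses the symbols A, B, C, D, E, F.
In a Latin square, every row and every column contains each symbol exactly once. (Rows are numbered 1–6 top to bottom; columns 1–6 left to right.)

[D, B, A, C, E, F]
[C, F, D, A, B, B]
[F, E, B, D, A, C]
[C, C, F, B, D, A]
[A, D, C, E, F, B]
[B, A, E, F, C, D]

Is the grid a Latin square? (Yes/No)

No

Row 4 contains C twice (at columns 1 and 2); row 2 is also not a permutation.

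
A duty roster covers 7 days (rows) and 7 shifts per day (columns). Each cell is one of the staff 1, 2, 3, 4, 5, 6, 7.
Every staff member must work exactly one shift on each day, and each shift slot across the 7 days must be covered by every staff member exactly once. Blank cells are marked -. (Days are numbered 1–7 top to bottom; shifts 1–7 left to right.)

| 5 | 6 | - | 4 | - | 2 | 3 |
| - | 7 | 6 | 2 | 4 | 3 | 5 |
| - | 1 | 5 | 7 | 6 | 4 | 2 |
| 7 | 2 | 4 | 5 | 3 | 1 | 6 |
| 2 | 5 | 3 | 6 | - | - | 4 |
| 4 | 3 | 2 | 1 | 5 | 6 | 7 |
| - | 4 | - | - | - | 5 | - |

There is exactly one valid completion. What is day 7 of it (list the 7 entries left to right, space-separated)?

Day 7, shift 4: day 7 has {4, 5} and shift 4 has {1, 2, 4, 5, 6, 7}, leaving only 3.
Day 7, shift 7: day 7 has {3, 4, 5} and shift 7 has {2, 3, 4, 5, 6, 7}, leaving only 1.
Day 7, shift 1: day 7 has {1, 3, 4, 5} and shift 1 has {2, 4, 5, 7}, leaving only 6.
Day 7, shift 3: day 7 has {1, 3, 4, 5, 6} and shift 3 has {2, 3, 4, 5, 6}, leaving only 7.
Day 7, shift 5: day 7 has {1, 3, 4, 5, 6, 7} and shift 5 has {3, 4, 5, 6}, leaving only 2.
So day 7 reads: 6 4 7 3 2 5 1.

6 4 7 3 2 5 1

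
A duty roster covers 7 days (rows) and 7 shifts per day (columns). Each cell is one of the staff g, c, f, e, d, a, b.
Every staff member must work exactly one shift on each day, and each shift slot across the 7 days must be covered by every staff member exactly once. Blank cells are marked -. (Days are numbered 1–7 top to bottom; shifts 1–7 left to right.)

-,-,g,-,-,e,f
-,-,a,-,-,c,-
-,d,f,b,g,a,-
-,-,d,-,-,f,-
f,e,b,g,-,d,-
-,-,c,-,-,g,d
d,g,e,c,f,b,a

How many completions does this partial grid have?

Day 1, shift 1: eliminating its day and shift leaves {c, a, b}.
Day 1, shift 2: eliminating its day and shift leaves {c, a, b}.
Day 1, shift 4: eliminating its day and shift leaves {d, a}.
Day 1, shift 5: eliminating its day and shift leaves {c, d, a, b}.
Day 2, shift 1: eliminating its day and shift leaves {g, e, b}.
Day 2, shift 2: eliminating its day and shift leaves {f, b}.
Day 2, shift 4: eliminating its day and shift leaves {f, e, d}.
Day 2, shift 5: eliminating its day and shift leaves {e, d, b}.
Day 2, shift 7: eliminating its day and shift leaves {g, e, b}.
Day 3, shift 1: eliminating its day and shift leaves {c, e}.
Day 3, shift 7: eliminating its day and shift leaves {c, e}.
Day 4, shift 1: eliminating its day and shift leaves {g, c, e, a, b}.
Day 4, shift 2: eliminating its day and shift leaves {c, a, b}.
Day 4, shift 4: eliminating its day and shift leaves {e, a}.
Day 4, shift 5: eliminating its day and shift leaves {c, e, a, b}.
Day 4, shift 7: eliminating its day and shift leaves {g, c, e, b}.
Day 5, shift 5: eliminating its day and shift leaves {c, a}.
Day 5, shift 7: eliminating its day and shift leaves {c}.
Day 6, shift 1: eliminating its day and shift leaves {e, a, b}.
Day 6, shift 2: eliminating its day and shift leaves {f, a, b}.
Day 6, shift 4: eliminating its day and shift leaves {f, e, a}.
Day 6, shift 5: eliminating its day and shift leaves {e, a, b}.
Enumerating the assignments across these blanks that avoid any day or shift repeat gives 9 completions.

9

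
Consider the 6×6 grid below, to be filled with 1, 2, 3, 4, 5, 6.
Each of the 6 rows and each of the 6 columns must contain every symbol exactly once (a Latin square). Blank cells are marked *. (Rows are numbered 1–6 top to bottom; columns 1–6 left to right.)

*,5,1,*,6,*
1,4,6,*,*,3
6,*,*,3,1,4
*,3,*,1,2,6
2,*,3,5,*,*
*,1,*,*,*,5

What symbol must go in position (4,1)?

5

Row 1, column 6: row 1 has {1, 5, 6} and column 6 has {3, 4, 5, 6}, leaving only 2.
Row 1, column 4: row 1 has {1, 2, 5, 6} and column 4 has {1, 3, 5}, leaving only 4.
Row 1, column 1: row 1 has {1, 2, 4, 5, 6} and column 1 has {1, 2, 6}, leaving only 3.
Row 2, column 4: row 2 has {1, 3, 4, 6} and column 4 has {1, 3, 4, 5}, leaving only 2.
Row 2, column 5: row 2 has {1, 2, 3, 4, 6} and column 5 has {1, 2, 6}, leaving only 5.
Row 3, column 2: row 3 has {1, 3, 4, 6} and column 2 has {1, 3, 4, 5}, leaving only 2.
Row 3, column 3: row 3 has {1, 2, 3, 4, 6} and column 3 has {1, 3, 6}, leaving only 5.
Row 4, column 3: row 4 has {1, 2, 3, 6} and column 3 has {1, 3, 5, 6}, leaving only 4.
Row 4 already has {1, 2, 3, 4, 6} and column 1 already has {1, 2, 3, 6}, so row 4, column 1 must be 5.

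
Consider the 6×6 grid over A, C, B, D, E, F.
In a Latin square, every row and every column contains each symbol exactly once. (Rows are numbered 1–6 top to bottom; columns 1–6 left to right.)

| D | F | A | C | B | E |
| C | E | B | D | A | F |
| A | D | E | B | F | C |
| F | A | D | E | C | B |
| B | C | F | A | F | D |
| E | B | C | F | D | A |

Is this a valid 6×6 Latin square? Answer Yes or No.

No

Column 5 contains F twice (at rows 3 and 5), so it is not a permutation.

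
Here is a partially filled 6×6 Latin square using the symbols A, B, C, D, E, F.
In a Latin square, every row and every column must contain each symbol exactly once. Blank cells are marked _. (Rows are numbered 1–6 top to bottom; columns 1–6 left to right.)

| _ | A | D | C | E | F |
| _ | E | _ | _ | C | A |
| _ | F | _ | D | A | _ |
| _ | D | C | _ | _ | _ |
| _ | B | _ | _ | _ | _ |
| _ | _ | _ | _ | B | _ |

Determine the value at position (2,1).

Row 1, column 1: row 1 has {A, C, D, E, F} and column 1 has {}, leaving only B.
Row 4, column 5: row 4 has {C, D} and column 5 has {A, B, C, E}, leaving only F.
Row 5, column 5: row 5 has {B} and column 5 has {A, B, C, E, F}, leaving only D.
Row 6, column 2: row 6 has {B} and column 2 has {A, B, D, E, F}, leaving only C.
Row 2, column 1 is narrowed to {D, F}.
If it were F, then row 2, column 4 would be left with no valid symbol.
So row 2, column 1 must be D.

D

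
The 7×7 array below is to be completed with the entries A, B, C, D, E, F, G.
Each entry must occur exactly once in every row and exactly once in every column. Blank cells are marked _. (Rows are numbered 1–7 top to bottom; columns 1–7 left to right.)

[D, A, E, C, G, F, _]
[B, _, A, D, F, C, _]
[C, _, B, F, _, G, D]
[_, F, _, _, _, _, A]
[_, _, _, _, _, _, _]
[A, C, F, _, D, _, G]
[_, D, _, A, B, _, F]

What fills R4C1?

E

Row 1, column 7: row 1 has {A, C, D, E, F, G} and column 7 has {A, D, F, G}, leaving only B.
Row 2, column 7: row 2 has {A, B, C, D, F} and column 7 has {A, B, D, F, G}, leaving only E.
Row 2, column 2: row 2 has {A, B, C, D, E, F} and column 2 has {A, C, D, F}, leaving only G.
Row 3, column 2: row 3 has {B, C, D, F, G} and column 2 has {A, C, D, F, G}, leaving only E.
Row 3, column 5: row 3 has {B, C, D, E, F, G} and column 5 has {B, D, F, G}, leaving only A.
Row 5, column 2: row 5 has {} and column 2 has {A, C, D, E, F, G}, leaving only B.
Row 5, column 7: row 5 has {B} and column 7 has {A, B, D, E, F, G}, leaving only C.
Row 5, column 5: row 5 has {B, C} and column 5 has {A, B, D, F, G}, leaving only E.
Row 4, column 5: row 4 has {A, F} and column 5 has {A, B, D, E, F, G}, leaving only C.
Row 5, column 4: row 5 has {B, C, E} and column 4 has {A, C, D, F}, leaving only G.
Row 5, column 1: row 5 has {B, C, E, G} and column 1 has {A, B, C, D}, leaving only F.
Row 5, column 3: row 5 has {B, C, E, F, G} and column 3 has {A, B, E, F}, leaving only D.
Row 4, column 3: row 4 has {A, C, F} and column 3 has {A, B, D, E, F}, leaving only G.
Row 4 already has {A, C, F, G} and column 1 already has {A, B, C, D, F}, so row 4, column 1 must be E.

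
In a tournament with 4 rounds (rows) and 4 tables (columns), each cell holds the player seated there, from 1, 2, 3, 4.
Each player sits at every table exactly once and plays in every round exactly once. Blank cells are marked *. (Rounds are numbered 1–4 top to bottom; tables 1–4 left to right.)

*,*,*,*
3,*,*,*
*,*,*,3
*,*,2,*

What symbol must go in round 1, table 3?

3

Round 1, table 3 is narrowed to {1, 3, 4}.
If it were 1, then round 3, table 3 would be left with no valid symbol.
If it were 4, then round 3, table 3 would be left with no valid symbol.
So round 1, table 3 must be 3.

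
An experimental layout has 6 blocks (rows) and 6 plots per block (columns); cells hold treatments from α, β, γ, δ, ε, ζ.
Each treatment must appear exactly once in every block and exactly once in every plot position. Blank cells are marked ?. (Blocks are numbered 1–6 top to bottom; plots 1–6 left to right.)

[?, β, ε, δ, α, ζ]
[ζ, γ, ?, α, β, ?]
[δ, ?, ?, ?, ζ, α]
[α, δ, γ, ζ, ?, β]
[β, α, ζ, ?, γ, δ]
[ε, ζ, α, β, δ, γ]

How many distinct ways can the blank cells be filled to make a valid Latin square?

Block 1, plot 1: eliminating its block and plot leaves {γ}.
Block 2, plot 3: eliminating its block and plot leaves {δ}.
Block 2, plot 6: eliminating its block and plot leaves {ε}.
Block 3, plot 2: eliminating its block and plot leaves {ε}.
Block 3, plot 3: eliminating its block and plot leaves {β}.
Block 3, plot 4: eliminating its block and plot leaves {γ, ε}.
Block 4, plot 5: eliminating its block and plot leaves {ε}.
Block 5, plot 4: eliminating its block and plot leaves {ε}.
Only one assignment across all blanks avoids any block or plot repeat, giving 1 completion.

1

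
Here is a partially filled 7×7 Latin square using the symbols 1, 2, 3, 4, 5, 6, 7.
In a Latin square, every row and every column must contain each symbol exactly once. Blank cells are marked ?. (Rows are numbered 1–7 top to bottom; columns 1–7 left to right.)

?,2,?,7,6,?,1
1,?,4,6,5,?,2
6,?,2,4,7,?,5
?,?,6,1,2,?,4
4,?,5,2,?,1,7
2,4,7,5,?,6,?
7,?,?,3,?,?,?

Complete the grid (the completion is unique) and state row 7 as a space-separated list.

7 5 1 3 4 2 6

Row 7, column 3: row 7 has {3, 7} and column 3 has {2, 4, 5, 6, 7}, leaving only 1.
Row 7, column 5: row 7 has {1, 3, 7} and column 5 has {2, 5, 6, 7}, leaving only 4.
Row 7, column 7: row 7 has {1, 3, 4, 7} and column 7 has {1, 2, 4, 5, 7}, leaving only 6.
Row 7, column 2: row 7 has {1, 3, 4, 6, 7} and column 2 has {2, 4}, leaving only 5.
Row 7, column 6: row 7 has {1, 3, 4, 5, 6, 7} and column 6 has {1, 6}, leaving only 2.
So row 7 reads: 7 5 1 3 4 2 6.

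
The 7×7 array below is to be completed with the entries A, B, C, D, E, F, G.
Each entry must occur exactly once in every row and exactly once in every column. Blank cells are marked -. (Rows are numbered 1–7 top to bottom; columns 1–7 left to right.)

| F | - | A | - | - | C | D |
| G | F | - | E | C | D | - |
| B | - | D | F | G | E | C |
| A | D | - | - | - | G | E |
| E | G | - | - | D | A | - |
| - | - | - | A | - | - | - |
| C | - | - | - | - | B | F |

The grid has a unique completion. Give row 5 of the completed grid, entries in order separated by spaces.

E G F C D A B

Row 5, column 7: row 5 has {A, D, E, G} and column 7 has {C, D, E, F}, leaving only B.
Row 5, column 4: row 5 has {A, B, D, E, G} and column 4 has {A, E, F}, leaving only C.
Row 5, column 3: row 5 has {A, B, C, D, E, G} and column 3 has {A, D}, leaving only F.
So row 5 reads: E G F C D A B.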